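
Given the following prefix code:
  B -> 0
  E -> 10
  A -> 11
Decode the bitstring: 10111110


Decoding step by step:
Bits 10 -> E
Bits 11 -> A
Bits 11 -> A
Bits 10 -> E


Decoded message: EAAE


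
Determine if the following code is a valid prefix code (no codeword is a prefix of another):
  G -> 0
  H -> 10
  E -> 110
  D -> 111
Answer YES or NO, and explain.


Checking each pair (does one codeword prefix another?):
  G='0' vs H='10': no prefix
  G='0' vs E='110': no prefix
  G='0' vs D='111': no prefix
  H='10' vs G='0': no prefix
  H='10' vs E='110': no prefix
  H='10' vs D='111': no prefix
  E='110' vs G='0': no prefix
  E='110' vs H='10': no prefix
  E='110' vs D='111': no prefix
  D='111' vs G='0': no prefix
  D='111' vs H='10': no prefix
  D='111' vs E='110': no prefix
No violation found over all pairs.

YES -- this is a valid prefix code. No codeword is a prefix of any other codeword.


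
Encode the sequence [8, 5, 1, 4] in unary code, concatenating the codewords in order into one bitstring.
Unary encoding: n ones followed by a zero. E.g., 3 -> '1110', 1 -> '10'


Encode each number as n ones followed by a terminating 0:
  8 -> 111111110 (9 bits)
  5 -> 111110 (6 bits)
  1 -> 10 (2 bits)
  4 -> 11110 (5 bits)
Total length = 9 + 6 + 2 + 5 = 22 bits.

Unary([8, 5, 1, 4]) = 1111111101111101011110 (22 bits)


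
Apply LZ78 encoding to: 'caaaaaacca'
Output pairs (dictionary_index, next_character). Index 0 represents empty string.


LZ78 encoding steps:
Dictionary: {0: ''}
Step 1: w='' (idx 0), next='c' -> output (0, 'c'), add 'c' as idx 1
Step 2: w='' (idx 0), next='a' -> output (0, 'a'), add 'a' as idx 2
Step 3: w='a' (idx 2), next='a' -> output (2, 'a'), add 'aa' as idx 3
Step 4: w='aa' (idx 3), next='a' -> output (3, 'a'), add 'aaa' as idx 4
Step 5: w='c' (idx 1), next='c' -> output (1, 'c'), add 'cc' as idx 5
Step 6: w='a' (idx 2), end of input -> output (2, '')


Encoded: [(0, 'c'), (0, 'a'), (2, 'a'), (3, 'a'), (1, 'c'), (2, '')]


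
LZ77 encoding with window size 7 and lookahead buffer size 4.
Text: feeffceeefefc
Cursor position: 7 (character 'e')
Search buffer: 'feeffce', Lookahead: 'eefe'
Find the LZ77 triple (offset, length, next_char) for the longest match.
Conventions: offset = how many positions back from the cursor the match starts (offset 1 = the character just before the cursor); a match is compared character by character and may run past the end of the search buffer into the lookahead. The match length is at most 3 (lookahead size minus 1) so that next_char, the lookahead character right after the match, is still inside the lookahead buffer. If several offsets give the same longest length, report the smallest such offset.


Try each offset into the search buffer:
  offset=1 (pos 6, char 'e'): match length 2
  offset=2 (pos 5, char 'c'): match length 0
  offset=3 (pos 4, char 'f'): match length 0
  offset=4 (pos 3, char 'f'): match length 0
  offset=5 (pos 2, char 'e'): match length 1
  offset=6 (pos 1, char 'e'): match length 3
  offset=7 (pos 0, char 'f'): match length 0
Longest match has length 3 at offset 6.
next_char = character at position 7 + 3 = 10 -> 'e'

Best match: offset=6, length=3 (matching 'eef' starting at position 1)
LZ77 triple: (6, 3, 'e')


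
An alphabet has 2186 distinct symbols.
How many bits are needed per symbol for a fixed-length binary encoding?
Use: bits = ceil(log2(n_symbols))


log2(2186) = 11.0941
Bracket: 2^11 = 2048 < 2186 <= 2^12 = 4096
So ceil(log2(2186)) = 12

bits = ceil(log2(2186)) = ceil(11.0941) = 12 bits


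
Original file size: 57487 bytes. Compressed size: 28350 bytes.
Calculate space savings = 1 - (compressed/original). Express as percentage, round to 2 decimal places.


ratio = compressed/original = 28350/57487 = 0.493155
savings = 1 - ratio = 1 - 0.493155 = 0.506845
as a percentage: 0.506845 * 100 = 50.68%

Space savings = 1 - 28350/57487 = 50.68%


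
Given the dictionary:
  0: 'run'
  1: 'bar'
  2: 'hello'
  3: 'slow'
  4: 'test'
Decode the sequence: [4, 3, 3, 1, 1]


Look up each index in the dictionary:
  4 -> 'test'
  3 -> 'slow'
  3 -> 'slow'
  1 -> 'bar'
  1 -> 'bar'

Decoded: "test slow slow bar bar"


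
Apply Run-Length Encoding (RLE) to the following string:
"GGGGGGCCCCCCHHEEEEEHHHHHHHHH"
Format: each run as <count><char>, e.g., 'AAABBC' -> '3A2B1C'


Scanning runs left to right:
  i=0: run of 'G' x 6 -> '6G'
  i=6: run of 'C' x 6 -> '6C'
  i=12: run of 'H' x 2 -> '2H'
  i=14: run of 'E' x 5 -> '5E'
  i=19: run of 'H' x 9 -> '9H'

RLE = 6G6C2H5E9H


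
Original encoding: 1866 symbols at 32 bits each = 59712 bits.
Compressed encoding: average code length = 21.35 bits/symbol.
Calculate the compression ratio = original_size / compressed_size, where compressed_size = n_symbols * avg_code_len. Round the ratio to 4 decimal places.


original_size = n_symbols * orig_bits = 1866 * 32 = 59712 bits
compressed_size = n_symbols * avg_code_len = 1866 * 21.35 = 39839.1 bits
ratio = original_size / compressed_size = 59712 / 39839.1 = 1.4988

Compression ratio = 1.4988


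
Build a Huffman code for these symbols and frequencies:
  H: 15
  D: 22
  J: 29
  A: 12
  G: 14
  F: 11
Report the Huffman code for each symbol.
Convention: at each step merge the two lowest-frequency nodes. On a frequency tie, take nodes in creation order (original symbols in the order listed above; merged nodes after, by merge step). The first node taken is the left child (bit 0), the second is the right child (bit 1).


Huffman tree construction:
Step 1: Merge F(11) + A(12) = 23
Step 2: Merge G(14) + H(15) = 29
Step 3: Merge D(22) + (F+A)(23) = 45
Step 4: Merge J(29) + (G+H)(29) = 58
Step 5: Merge (D+(F+A))(45) + (J+(G+H))(58) = 103
Read each symbol's code off the tree from the root (left child = 0, right child = 1).

Codes:
  H: 111 (length 3)
  D: 00 (length 2)
  J: 10 (length 2)
  A: 011 (length 3)
  G: 110 (length 3)
  F: 010 (length 3)
Average code length: 258/103 = 2.5049 bits/symbol


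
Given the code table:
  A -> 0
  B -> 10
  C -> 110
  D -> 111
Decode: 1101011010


Decoding:
110 -> C
10 -> B
110 -> C
10 -> B


Result: CBCB


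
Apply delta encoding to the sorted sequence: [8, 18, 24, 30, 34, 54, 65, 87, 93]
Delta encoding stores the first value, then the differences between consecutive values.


First value: 8
Deltas:
  18 - 8 = 10
  24 - 18 = 6
  30 - 24 = 6
  34 - 30 = 4
  54 - 34 = 20
  65 - 54 = 11
  87 - 65 = 22
  93 - 87 = 6


Delta encoded: [8, 10, 6, 6, 4, 20, 11, 22, 6]


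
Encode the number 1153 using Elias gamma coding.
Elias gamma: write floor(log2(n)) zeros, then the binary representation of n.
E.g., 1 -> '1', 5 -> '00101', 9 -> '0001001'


num_bits = floor(log2(1153)) + 1 = 11
leading_zeros = num_bits - 1 = 10
binary(1153) = 10010000001

Elias gamma(1153) = '0000000000' + '10010000001' = 000000000010010000001 (21 bits)


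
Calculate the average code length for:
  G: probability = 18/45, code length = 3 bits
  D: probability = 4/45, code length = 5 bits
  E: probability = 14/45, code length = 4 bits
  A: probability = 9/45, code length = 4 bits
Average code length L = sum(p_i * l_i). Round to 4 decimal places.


Weighted contributions p_i * l_i:
  G: (18/45) * 3 = 54/45
  D: (4/45) * 5 = 20/45
  E: (14/45) * 4 = 56/45
  A: (9/45) * 4 = 36/45
Sum = (54 + 20 + 56 + 36)/45 = 166/45

L = 166/45 = 3.6889 bits/symbol


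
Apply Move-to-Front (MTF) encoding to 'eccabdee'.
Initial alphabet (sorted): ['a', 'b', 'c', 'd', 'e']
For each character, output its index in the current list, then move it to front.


MTF encoding:
'e': index 4 in ['a', 'b', 'c', 'd', 'e'] -> ['e', 'a', 'b', 'c', 'd']
'c': index 3 in ['e', 'a', 'b', 'c', 'd'] -> ['c', 'e', 'a', 'b', 'd']
'c': index 0 in ['c', 'e', 'a', 'b', 'd'] -> ['c', 'e', 'a', 'b', 'd']
'a': index 2 in ['c', 'e', 'a', 'b', 'd'] -> ['a', 'c', 'e', 'b', 'd']
'b': index 3 in ['a', 'c', 'e', 'b', 'd'] -> ['b', 'a', 'c', 'e', 'd']
'd': index 4 in ['b', 'a', 'c', 'e', 'd'] -> ['d', 'b', 'a', 'c', 'e']
'e': index 4 in ['d', 'b', 'a', 'c', 'e'] -> ['e', 'd', 'b', 'a', 'c']
'e': index 0 in ['e', 'd', 'b', 'a', 'c'] -> ['e', 'd', 'b', 'a', 'c']


Output: [4, 3, 0, 2, 3, 4, 4, 0]


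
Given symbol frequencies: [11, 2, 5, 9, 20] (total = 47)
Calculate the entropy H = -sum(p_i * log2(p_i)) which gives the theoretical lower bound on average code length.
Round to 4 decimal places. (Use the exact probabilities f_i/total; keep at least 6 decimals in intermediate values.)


Per-symbol terms -p_i * log2(p_i) with p_i = f_i/47:
  p = 11/47 = 0.234043: log2(p) = -2.095157, -p*log2(p) = 0.490356
  p = 2/47 = 0.042553: log2(p) = -4.554589, -p*log2(p) = 0.193812
  p = 5/47 = 0.106383: log2(p) = -3.232661, -p*log2(p) = 0.343900
  p = 9/47 = 0.191489: log2(p) = -2.384664, -p*log2(p) = 0.456638
  p = 20/47 = 0.425532: log2(p) = -1.232661, -p*log2(p) = 0.524536
H = 0.490356 + 0.193812 + 0.343900 + 0.456638 + 0.524536 = 2.009242

H = 2.0092 bits/symbol


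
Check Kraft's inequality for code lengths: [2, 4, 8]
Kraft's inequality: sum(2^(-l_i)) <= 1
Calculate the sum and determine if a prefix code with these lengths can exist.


Sum = 2^(-2) + 2^(-4) + 2^(-8)
    = 0.25 + 0.0625 + 0.00390625
    = 81/256 = 0.31640625
Since 0.31640625 <= 1, Kraft's inequality IS satisfied.
A prefix code with these lengths CAN exist.

Kraft sum = 0.31640625. Satisfied.


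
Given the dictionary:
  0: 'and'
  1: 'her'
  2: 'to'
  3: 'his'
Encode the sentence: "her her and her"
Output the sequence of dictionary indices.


Look up each word in the dictionary:
  'her' -> 1
  'her' -> 1
  'and' -> 0
  'her' -> 1

Encoded: [1, 1, 0, 1]


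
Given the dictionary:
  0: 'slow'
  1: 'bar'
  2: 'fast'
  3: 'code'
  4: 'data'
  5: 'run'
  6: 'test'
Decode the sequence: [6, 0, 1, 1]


Look up each index in the dictionary:
  6 -> 'test'
  0 -> 'slow'
  1 -> 'bar'
  1 -> 'bar'

Decoded: "test slow bar bar"


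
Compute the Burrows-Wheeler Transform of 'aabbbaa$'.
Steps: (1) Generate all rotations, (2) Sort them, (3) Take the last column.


Rotations (sorted):
  0: $aabbbaa -> last char: a
  1: a$aabbba -> last char: a
  2: aa$aabbb -> last char: b
  3: aabbbaa$ -> last char: $
  4: abbbaa$a -> last char: a
  5: baa$aabb -> last char: b
  6: bbaa$aab -> last char: b
  7: bbbaa$aa -> last char: a


BWT = aab$abba


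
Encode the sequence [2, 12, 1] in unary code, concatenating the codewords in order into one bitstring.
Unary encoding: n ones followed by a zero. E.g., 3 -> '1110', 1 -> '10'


Encode each number as n ones followed by a terminating 0:
  2 -> 110 (3 bits)
  12 -> 1111111111110 (13 bits)
  1 -> 10 (2 bits)
Total length = 3 + 13 + 2 = 18 bits.

Unary([2, 12, 1]) = 110111111111111010 (18 bits)


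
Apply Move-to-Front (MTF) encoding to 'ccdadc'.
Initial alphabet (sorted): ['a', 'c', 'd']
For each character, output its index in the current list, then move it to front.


MTF encoding:
'c': index 1 in ['a', 'c', 'd'] -> ['c', 'a', 'd']
'c': index 0 in ['c', 'a', 'd'] -> ['c', 'a', 'd']
'd': index 2 in ['c', 'a', 'd'] -> ['d', 'c', 'a']
'a': index 2 in ['d', 'c', 'a'] -> ['a', 'd', 'c']
'd': index 1 in ['a', 'd', 'c'] -> ['d', 'a', 'c']
'c': index 2 in ['d', 'a', 'c'] -> ['c', 'd', 'a']


Output: [1, 0, 2, 2, 1, 2]


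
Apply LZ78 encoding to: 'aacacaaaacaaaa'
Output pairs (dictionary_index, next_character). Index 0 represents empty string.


LZ78 encoding steps:
Dictionary: {0: ''}
Step 1: w='' (idx 0), next='a' -> output (0, 'a'), add 'a' as idx 1
Step 2: w='a' (idx 1), next='c' -> output (1, 'c'), add 'ac' as idx 2
Step 3: w='ac' (idx 2), next='a' -> output (2, 'a'), add 'aca' as idx 3
Step 4: w='a' (idx 1), next='a' -> output (1, 'a'), add 'aa' as idx 4
Step 5: w='aca' (idx 3), next='a' -> output (3, 'a'), add 'acaa' as idx 5
Step 6: w='aa' (idx 4), end of input -> output (4, '')


Encoded: [(0, 'a'), (1, 'c'), (2, 'a'), (1, 'a'), (3, 'a'), (4, '')]


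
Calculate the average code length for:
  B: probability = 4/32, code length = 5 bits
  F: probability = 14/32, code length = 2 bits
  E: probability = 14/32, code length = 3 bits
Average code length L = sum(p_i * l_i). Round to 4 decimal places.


Weighted contributions p_i * l_i:
  B: (4/32) * 5 = 20/32
  F: (14/32) * 2 = 28/32
  E: (14/32) * 3 = 42/32
Sum = (20 + 28 + 42)/32 = 90/32

L = 90/32 = 2.8125 bits/symbol


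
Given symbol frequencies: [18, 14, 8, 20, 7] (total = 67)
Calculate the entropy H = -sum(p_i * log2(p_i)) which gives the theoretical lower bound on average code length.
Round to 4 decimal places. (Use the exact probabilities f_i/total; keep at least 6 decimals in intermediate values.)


Per-symbol terms -p_i * log2(p_i) with p_i = f_i/67:
  p = 18/67 = 0.268657: log2(p) = -1.896164, -p*log2(p) = 0.509417
  p = 14/67 = 0.208955: log2(p) = -2.258734, -p*log2(p) = 0.471974
  p = 8/67 = 0.119403: log2(p) = -3.066089, -p*log2(p) = 0.366100
  p = 20/67 = 0.298507: log2(p) = -1.744161, -p*log2(p) = 0.520645
  p = 7/67 = 0.104478: log2(p) = -3.258734, -p*log2(p) = 0.340465
H = 0.509417 + 0.471974 + 0.366100 + 0.520645 + 0.340465 = 2.208601

H = 2.2086 bits/symbol


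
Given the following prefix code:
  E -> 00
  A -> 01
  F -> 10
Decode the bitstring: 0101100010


Decoding step by step:
Bits 01 -> A
Bits 01 -> A
Bits 10 -> F
Bits 00 -> E
Bits 10 -> F


Decoded message: AAFEF


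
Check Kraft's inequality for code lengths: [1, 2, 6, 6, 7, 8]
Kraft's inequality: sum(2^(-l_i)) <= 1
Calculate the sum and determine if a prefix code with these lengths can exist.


Sum = 2^(-1) + 2^(-2) + 2^(-6) + 2^(-6) + 2^(-7) + 2^(-8)
    = 0.5 + 0.25 + 0.015625 + 0.015625 + 0.0078125 + 0.00390625
    = 203/256 = 0.79296875
Since 0.79296875 <= 1, Kraft's inequality IS satisfied.
A prefix code with these lengths CAN exist.

Kraft sum = 0.79296875. Satisfied.


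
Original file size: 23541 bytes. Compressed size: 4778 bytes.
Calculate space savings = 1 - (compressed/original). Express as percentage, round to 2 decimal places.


ratio = compressed/original = 4778/23541 = 0.202965
savings = 1 - ratio = 1 - 0.202965 = 0.797035
as a percentage: 0.797035 * 100 = 79.7%

Space savings = 1 - 4778/23541 = 79.7%


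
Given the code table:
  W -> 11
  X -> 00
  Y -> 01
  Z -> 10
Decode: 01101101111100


Decoding:
01 -> Y
10 -> Z
11 -> W
01 -> Y
11 -> W
11 -> W
00 -> X


Result: YZWYWWX


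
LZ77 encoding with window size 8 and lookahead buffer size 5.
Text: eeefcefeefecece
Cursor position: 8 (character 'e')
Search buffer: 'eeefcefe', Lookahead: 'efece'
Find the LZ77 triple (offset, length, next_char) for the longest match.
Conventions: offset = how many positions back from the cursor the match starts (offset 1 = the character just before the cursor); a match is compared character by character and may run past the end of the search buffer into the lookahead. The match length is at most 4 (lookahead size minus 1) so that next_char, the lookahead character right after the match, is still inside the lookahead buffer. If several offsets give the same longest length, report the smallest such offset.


Try each offset into the search buffer:
  offset=1 (pos 7, char 'e'): match length 1
  offset=2 (pos 6, char 'f'): match length 0
  offset=3 (pos 5, char 'e'): match length 3
  offset=4 (pos 4, char 'c'): match length 0
  offset=5 (pos 3, char 'f'): match length 0
  offset=6 (pos 2, char 'e'): match length 2
  offset=7 (pos 1, char 'e'): match length 1
  offset=8 (pos 0, char 'e'): match length 1
Longest match has length 3 at offset 3.
next_char = character at position 8 + 3 = 11 -> 'c'

Best match: offset=3, length=3 (matching 'efe' starting at position 5)
LZ77 triple: (3, 3, 'c')


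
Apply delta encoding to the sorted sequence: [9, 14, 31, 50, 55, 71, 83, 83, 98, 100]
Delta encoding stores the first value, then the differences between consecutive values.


First value: 9
Deltas:
  14 - 9 = 5
  31 - 14 = 17
  50 - 31 = 19
  55 - 50 = 5
  71 - 55 = 16
  83 - 71 = 12
  83 - 83 = 0
  98 - 83 = 15
  100 - 98 = 2


Delta encoded: [9, 5, 17, 19, 5, 16, 12, 0, 15, 2]


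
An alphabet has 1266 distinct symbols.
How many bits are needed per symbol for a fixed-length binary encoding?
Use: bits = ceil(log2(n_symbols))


log2(1266) = 10.3061
Bracket: 2^10 = 1024 < 1266 <= 2^11 = 2048
So ceil(log2(1266)) = 11

bits = ceil(log2(1266)) = ceil(10.3061) = 11 bits


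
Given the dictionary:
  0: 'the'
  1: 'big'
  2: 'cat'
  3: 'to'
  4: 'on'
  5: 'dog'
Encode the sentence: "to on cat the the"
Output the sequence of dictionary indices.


Look up each word in the dictionary:
  'to' -> 3
  'on' -> 4
  'cat' -> 2
  'the' -> 0
  'the' -> 0

Encoded: [3, 4, 2, 0, 0]


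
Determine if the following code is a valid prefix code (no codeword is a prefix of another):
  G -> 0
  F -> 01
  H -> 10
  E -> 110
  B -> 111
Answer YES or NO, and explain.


Checking each pair (does one codeword prefix another?):
  G='0' vs F='01': prefix -- VIOLATION

NO -- this is NOT a valid prefix code. G (0) is a prefix of F (01).


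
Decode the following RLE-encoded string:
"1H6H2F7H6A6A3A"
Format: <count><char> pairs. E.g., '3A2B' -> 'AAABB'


Expanding each <count><char> pair:
  1H -> 'H'
  6H -> 'HHHHHH'
  2F -> 'FF'
  7H -> 'HHHHHHH'
  6A -> 'AAAAAA'
  6A -> 'AAAAAA'
  3A -> 'AAA'

Decoded = HHHHHHHFFHHHHHHHAAAAAAAAAAAAAAA


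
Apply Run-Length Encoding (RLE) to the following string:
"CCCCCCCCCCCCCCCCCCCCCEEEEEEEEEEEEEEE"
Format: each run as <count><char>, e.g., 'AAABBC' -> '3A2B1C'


Scanning runs left to right:
  i=0: run of 'C' x 21 -> '21C'
  i=21: run of 'E' x 15 -> '15E'

RLE = 21C15E


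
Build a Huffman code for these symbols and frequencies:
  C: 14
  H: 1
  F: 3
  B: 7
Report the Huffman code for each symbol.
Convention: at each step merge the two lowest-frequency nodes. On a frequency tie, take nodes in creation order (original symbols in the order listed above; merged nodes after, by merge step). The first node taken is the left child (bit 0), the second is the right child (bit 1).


Huffman tree construction:
Step 1: Merge H(1) + F(3) = 4
Step 2: Merge (H+F)(4) + B(7) = 11
Step 3: Merge ((H+F)+B)(11) + C(14) = 25
Read each symbol's code off the tree from the root (left child = 0, right child = 1).

Codes:
  C: 1 (length 1)
  H: 000 (length 3)
  F: 001 (length 3)
  B: 01 (length 2)
Average code length: 40/25 = 1.6000 bits/symbol


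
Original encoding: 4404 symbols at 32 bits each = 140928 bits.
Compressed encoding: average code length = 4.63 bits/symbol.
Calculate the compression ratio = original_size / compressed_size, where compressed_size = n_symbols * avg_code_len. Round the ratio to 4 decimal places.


original_size = n_symbols * orig_bits = 4404 * 32 = 140928 bits
compressed_size = n_symbols * avg_code_len = 4404 * 4.63 = 20390.52 bits
ratio = original_size / compressed_size = 140928 / 20390.52 = 6.9114

Compression ratio = 6.9114


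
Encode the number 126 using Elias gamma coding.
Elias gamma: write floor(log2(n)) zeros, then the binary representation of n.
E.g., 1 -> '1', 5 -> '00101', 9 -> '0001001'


num_bits = floor(log2(126)) + 1 = 7
leading_zeros = num_bits - 1 = 6
binary(126) = 1111110

Elias gamma(126) = '000000' + '1111110' = 0000001111110 (13 bits)


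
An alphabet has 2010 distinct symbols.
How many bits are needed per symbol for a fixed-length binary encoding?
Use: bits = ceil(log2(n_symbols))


log2(2010) = 10.973
Bracket: 2^10 = 1024 < 2010 <= 2^11 = 2048
So ceil(log2(2010)) = 11

bits = ceil(log2(2010)) = ceil(10.973) = 11 bits


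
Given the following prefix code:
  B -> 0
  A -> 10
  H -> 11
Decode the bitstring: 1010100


Decoding step by step:
Bits 10 -> A
Bits 10 -> A
Bits 10 -> A
Bits 0 -> B


Decoded message: AAAB


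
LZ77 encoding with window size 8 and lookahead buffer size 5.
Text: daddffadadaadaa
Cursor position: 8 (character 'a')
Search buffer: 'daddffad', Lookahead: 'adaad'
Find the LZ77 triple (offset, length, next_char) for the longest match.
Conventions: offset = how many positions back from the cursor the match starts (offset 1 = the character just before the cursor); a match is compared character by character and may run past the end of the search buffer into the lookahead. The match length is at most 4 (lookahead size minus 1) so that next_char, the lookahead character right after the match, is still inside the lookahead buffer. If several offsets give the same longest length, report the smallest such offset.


Try each offset into the search buffer:
  offset=1 (pos 7, char 'd'): match length 0
  offset=2 (pos 6, char 'a'): match length 3
  offset=3 (pos 5, char 'f'): match length 0
  offset=4 (pos 4, char 'f'): match length 0
  offset=5 (pos 3, char 'd'): match length 0
  offset=6 (pos 2, char 'd'): match length 0
  offset=7 (pos 1, char 'a'): match length 2
  offset=8 (pos 0, char 'd'): match length 0
Longest match has length 3 at offset 2.
next_char = character at position 8 + 3 = 11 -> 'a'

Best match: offset=2, length=3 (matching 'ada' starting at position 6)
LZ77 triple: (2, 3, 'a')


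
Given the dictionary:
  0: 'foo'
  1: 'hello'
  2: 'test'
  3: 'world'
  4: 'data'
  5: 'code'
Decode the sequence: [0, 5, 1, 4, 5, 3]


Look up each index in the dictionary:
  0 -> 'foo'
  5 -> 'code'
  1 -> 'hello'
  4 -> 'data'
  5 -> 'code'
  3 -> 'world'

Decoded: "foo code hello data code world"


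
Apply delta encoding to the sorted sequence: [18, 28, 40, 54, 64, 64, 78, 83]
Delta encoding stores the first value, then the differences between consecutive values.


First value: 18
Deltas:
  28 - 18 = 10
  40 - 28 = 12
  54 - 40 = 14
  64 - 54 = 10
  64 - 64 = 0
  78 - 64 = 14
  83 - 78 = 5


Delta encoded: [18, 10, 12, 14, 10, 0, 14, 5]


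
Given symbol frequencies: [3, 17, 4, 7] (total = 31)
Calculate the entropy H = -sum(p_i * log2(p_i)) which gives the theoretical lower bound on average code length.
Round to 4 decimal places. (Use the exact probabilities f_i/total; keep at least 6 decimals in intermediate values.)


Per-symbol terms -p_i * log2(p_i) with p_i = f_i/31:
  p = 3/31 = 0.096774: log2(p) = -3.369234, -p*log2(p) = 0.326055
  p = 17/31 = 0.548387: log2(p) = -0.866733, -p*log2(p) = 0.475305
  p = 4/31 = 0.129032: log2(p) = -2.954196, -p*log2(p) = 0.381187
  p = 7/31 = 0.225806: log2(p) = -2.146841, -p*log2(p) = 0.484771
H = 0.326055 + 0.475305 + 0.381187 + 0.484771 = 1.667318

H = 1.6673 bits/symbol


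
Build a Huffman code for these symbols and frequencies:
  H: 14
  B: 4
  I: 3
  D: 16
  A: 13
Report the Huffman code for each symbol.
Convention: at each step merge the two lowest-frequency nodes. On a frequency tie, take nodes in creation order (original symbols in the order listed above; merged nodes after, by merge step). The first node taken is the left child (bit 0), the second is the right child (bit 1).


Huffman tree construction:
Step 1: Merge I(3) + B(4) = 7
Step 2: Merge (I+B)(7) + A(13) = 20
Step 3: Merge H(14) + D(16) = 30
Step 4: Merge ((I+B)+A)(20) + (H+D)(30) = 50
Read each symbol's code off the tree from the root (left child = 0, right child = 1).

Codes:
  H: 10 (length 2)
  B: 001 (length 3)
  I: 000 (length 3)
  D: 11 (length 2)
  A: 01 (length 2)
Average code length: 107/50 = 2.1400 bits/symbol


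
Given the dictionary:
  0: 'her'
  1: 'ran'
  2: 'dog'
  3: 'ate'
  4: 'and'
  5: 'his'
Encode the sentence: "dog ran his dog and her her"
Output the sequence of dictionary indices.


Look up each word in the dictionary:
  'dog' -> 2
  'ran' -> 1
  'his' -> 5
  'dog' -> 2
  'and' -> 4
  'her' -> 0
  'her' -> 0

Encoded: [2, 1, 5, 2, 4, 0, 0]


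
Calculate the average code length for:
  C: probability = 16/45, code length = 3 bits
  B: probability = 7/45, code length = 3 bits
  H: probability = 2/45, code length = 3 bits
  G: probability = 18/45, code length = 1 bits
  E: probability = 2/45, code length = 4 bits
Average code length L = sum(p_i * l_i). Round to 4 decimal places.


Weighted contributions p_i * l_i:
  C: (16/45) * 3 = 48/45
  B: (7/45) * 3 = 21/45
  H: (2/45) * 3 = 6/45
  G: (18/45) * 1 = 18/45
  E: (2/45) * 4 = 8/45
Sum = (48 + 21 + 6 + 18 + 8)/45 = 101/45

L = 101/45 = 2.2444 bits/symbol


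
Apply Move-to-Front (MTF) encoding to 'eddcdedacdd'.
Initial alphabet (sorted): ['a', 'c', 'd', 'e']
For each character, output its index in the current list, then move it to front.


MTF encoding:
'e': index 3 in ['a', 'c', 'd', 'e'] -> ['e', 'a', 'c', 'd']
'd': index 3 in ['e', 'a', 'c', 'd'] -> ['d', 'e', 'a', 'c']
'd': index 0 in ['d', 'e', 'a', 'c'] -> ['d', 'e', 'a', 'c']
'c': index 3 in ['d', 'e', 'a', 'c'] -> ['c', 'd', 'e', 'a']
'd': index 1 in ['c', 'd', 'e', 'a'] -> ['d', 'c', 'e', 'a']
'e': index 2 in ['d', 'c', 'e', 'a'] -> ['e', 'd', 'c', 'a']
'd': index 1 in ['e', 'd', 'c', 'a'] -> ['d', 'e', 'c', 'a']
'a': index 3 in ['d', 'e', 'c', 'a'] -> ['a', 'd', 'e', 'c']
'c': index 3 in ['a', 'd', 'e', 'c'] -> ['c', 'a', 'd', 'e']
'd': index 2 in ['c', 'a', 'd', 'e'] -> ['d', 'c', 'a', 'e']
'd': index 0 in ['d', 'c', 'a', 'e'] -> ['d', 'c', 'a', 'e']


Output: [3, 3, 0, 3, 1, 2, 1, 3, 3, 2, 0]


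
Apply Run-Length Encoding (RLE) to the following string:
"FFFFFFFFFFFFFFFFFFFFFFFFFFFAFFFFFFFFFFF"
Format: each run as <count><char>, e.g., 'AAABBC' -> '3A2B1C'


Scanning runs left to right:
  i=0: run of 'F' x 27 -> '27F'
  i=27: run of 'A' x 1 -> '1A'
  i=28: run of 'F' x 11 -> '11F'

RLE = 27F1A11F


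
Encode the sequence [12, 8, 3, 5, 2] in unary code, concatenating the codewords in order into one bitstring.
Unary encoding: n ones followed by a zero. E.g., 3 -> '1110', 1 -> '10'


Encode each number as n ones followed by a terminating 0:
  12 -> 1111111111110 (13 bits)
  8 -> 111111110 (9 bits)
  3 -> 1110 (4 bits)
  5 -> 111110 (6 bits)
  2 -> 110 (3 bits)
Total length = 13 + 9 + 4 + 6 + 3 = 35 bits.

Unary([12, 8, 3, 5, 2]) = 11111111111101111111101110111110110 (35 bits)


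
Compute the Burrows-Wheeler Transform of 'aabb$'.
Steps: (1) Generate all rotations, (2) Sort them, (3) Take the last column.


Rotations (sorted):
  0: $aabb -> last char: b
  1: aabb$ -> last char: $
  2: abb$a -> last char: a
  3: b$aab -> last char: b
  4: bb$aa -> last char: a


BWT = b$aba


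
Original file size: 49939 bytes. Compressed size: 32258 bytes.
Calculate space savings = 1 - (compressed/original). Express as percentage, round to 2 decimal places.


ratio = compressed/original = 32258/49939 = 0.645948
savings = 1 - ratio = 1 - 0.645948 = 0.354052
as a percentage: 0.354052 * 100 = 35.41%

Space savings = 1 - 32258/49939 = 35.41%


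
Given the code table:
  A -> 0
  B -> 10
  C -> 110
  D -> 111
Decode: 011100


Decoding:
0 -> A
111 -> D
0 -> A
0 -> A


Result: ADAA


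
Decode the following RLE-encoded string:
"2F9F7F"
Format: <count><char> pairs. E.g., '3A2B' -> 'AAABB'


Expanding each <count><char> pair:
  2F -> 'FF'
  9F -> 'FFFFFFFFF'
  7F -> 'FFFFFFF'

Decoded = FFFFFFFFFFFFFFFFFF


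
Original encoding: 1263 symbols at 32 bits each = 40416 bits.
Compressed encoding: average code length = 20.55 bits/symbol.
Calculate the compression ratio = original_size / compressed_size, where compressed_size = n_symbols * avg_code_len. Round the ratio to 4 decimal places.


original_size = n_symbols * orig_bits = 1263 * 32 = 40416 bits
compressed_size = n_symbols * avg_code_len = 1263 * 20.55 = 25954.65 bits
ratio = original_size / compressed_size = 40416 / 25954.65 = 1.5572

Compression ratio = 1.5572


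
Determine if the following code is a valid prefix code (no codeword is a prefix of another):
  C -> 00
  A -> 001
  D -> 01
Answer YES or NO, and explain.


Checking each pair (does one codeword prefix another?):
  C='00' vs A='001': prefix -- VIOLATION

NO -- this is NOT a valid prefix code. C (00) is a prefix of A (001).


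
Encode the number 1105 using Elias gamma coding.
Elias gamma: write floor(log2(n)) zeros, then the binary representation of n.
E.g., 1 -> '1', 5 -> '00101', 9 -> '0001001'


num_bits = floor(log2(1105)) + 1 = 11
leading_zeros = num_bits - 1 = 10
binary(1105) = 10001010001

Elias gamma(1105) = '0000000000' + '10001010001' = 000000000010001010001 (21 bits)


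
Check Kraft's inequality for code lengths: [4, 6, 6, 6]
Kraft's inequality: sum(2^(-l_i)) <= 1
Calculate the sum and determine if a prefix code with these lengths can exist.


Sum = 2^(-4) + 2^(-6) + 2^(-6) + 2^(-6)
    = 0.0625 + 0.015625 + 0.015625 + 0.015625
    = 7/64 = 0.109375
Since 0.109375 <= 1, Kraft's inequality IS satisfied.
A prefix code with these lengths CAN exist.

Kraft sum = 0.109375. Satisfied.


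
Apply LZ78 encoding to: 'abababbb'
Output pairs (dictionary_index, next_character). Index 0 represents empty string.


LZ78 encoding steps:
Dictionary: {0: ''}
Step 1: w='' (idx 0), next='a' -> output (0, 'a'), add 'a' as idx 1
Step 2: w='' (idx 0), next='b' -> output (0, 'b'), add 'b' as idx 2
Step 3: w='a' (idx 1), next='b' -> output (1, 'b'), add 'ab' as idx 3
Step 4: w='ab' (idx 3), next='b' -> output (3, 'b'), add 'abb' as idx 4
Step 5: w='b' (idx 2), end of input -> output (2, '')


Encoded: [(0, 'a'), (0, 'b'), (1, 'b'), (3, 'b'), (2, '')]


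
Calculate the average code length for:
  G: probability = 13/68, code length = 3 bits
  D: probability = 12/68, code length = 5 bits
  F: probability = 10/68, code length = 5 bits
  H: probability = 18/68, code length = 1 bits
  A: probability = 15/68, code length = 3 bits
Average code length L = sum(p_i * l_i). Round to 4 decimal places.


Weighted contributions p_i * l_i:
  G: (13/68) * 3 = 39/68
  D: (12/68) * 5 = 60/68
  F: (10/68) * 5 = 50/68
  H: (18/68) * 1 = 18/68
  A: (15/68) * 3 = 45/68
Sum = (39 + 60 + 50 + 18 + 45)/68 = 212/68

L = 212/68 = 3.1176 bits/symbol


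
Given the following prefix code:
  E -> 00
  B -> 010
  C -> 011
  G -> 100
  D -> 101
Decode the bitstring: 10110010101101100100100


Decoding step by step:
Bits 101 -> D
Bits 100 -> G
Bits 101 -> D
Bits 011 -> C
Bits 011 -> C
Bits 00 -> E
Bits 100 -> G
Bits 100 -> G


Decoded message: DGDCCEGG


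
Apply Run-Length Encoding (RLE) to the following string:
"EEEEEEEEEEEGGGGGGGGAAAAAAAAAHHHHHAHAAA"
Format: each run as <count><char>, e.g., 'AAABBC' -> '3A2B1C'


Scanning runs left to right:
  i=0: run of 'E' x 11 -> '11E'
  i=11: run of 'G' x 8 -> '8G'
  i=19: run of 'A' x 9 -> '9A'
  i=28: run of 'H' x 5 -> '5H'
  i=33: run of 'A' x 1 -> '1A'
  i=34: run of 'H' x 1 -> '1H'
  i=35: run of 'A' x 3 -> '3A'

RLE = 11E8G9A5H1A1H3A


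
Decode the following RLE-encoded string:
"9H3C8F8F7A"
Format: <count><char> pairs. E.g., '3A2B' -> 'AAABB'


Expanding each <count><char> pair:
  9H -> 'HHHHHHHHH'
  3C -> 'CCC'
  8F -> 'FFFFFFFF'
  8F -> 'FFFFFFFF'
  7A -> 'AAAAAAA'

Decoded = HHHHHHHHHCCCFFFFFFFFFFFFFFFFAAAAAAA


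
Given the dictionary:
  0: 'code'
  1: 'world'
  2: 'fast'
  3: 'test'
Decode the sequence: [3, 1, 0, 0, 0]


Look up each index in the dictionary:
  3 -> 'test'
  1 -> 'world'
  0 -> 'code'
  0 -> 'code'
  0 -> 'code'

Decoded: "test world code code code"


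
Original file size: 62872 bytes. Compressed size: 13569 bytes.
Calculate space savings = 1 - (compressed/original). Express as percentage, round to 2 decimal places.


ratio = compressed/original = 13569/62872 = 0.215819
savings = 1 - ratio = 1 - 0.215819 = 0.784181
as a percentage: 0.784181 * 100 = 78.42%

Space savings = 1 - 13569/62872 = 78.42%


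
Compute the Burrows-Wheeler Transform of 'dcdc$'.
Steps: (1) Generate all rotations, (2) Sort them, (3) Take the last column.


Rotations (sorted):
  0: $dcdc -> last char: c
  1: c$dcd -> last char: d
  2: cdc$d -> last char: d
  3: dc$dc -> last char: c
  4: dcdc$ -> last char: $


BWT = cddc$


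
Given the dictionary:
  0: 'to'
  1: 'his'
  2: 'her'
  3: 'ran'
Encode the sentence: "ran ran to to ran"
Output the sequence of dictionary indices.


Look up each word in the dictionary:
  'ran' -> 3
  'ran' -> 3
  'to' -> 0
  'to' -> 0
  'ran' -> 3

Encoded: [3, 3, 0, 0, 3]


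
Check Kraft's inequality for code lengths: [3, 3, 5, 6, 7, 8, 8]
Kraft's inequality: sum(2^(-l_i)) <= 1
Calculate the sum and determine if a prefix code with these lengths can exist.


Sum = 2^(-3) + 2^(-3) + 2^(-5) + 2^(-6) + 2^(-7) + 2^(-8) + 2^(-8)
    = 0.125 + 0.125 + 0.03125 + 0.015625 + 0.0078125 + 0.00390625 + 0.00390625
    = 80/256 = 0.3125
Since 0.3125 <= 1, Kraft's inequality IS satisfied.
A prefix code with these lengths CAN exist.

Kraft sum = 0.3125. Satisfied.


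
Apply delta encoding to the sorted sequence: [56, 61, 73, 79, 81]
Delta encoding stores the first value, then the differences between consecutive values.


First value: 56
Deltas:
  61 - 56 = 5
  73 - 61 = 12
  79 - 73 = 6
  81 - 79 = 2


Delta encoded: [56, 5, 12, 6, 2]


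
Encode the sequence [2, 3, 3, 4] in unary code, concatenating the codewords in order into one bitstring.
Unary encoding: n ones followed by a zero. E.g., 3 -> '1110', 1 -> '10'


Encode each number as n ones followed by a terminating 0:
  2 -> 110 (3 bits)
  3 -> 1110 (4 bits)
  3 -> 1110 (4 bits)
  4 -> 11110 (5 bits)
Total length = 3 + 4 + 4 + 5 = 16 bits.

Unary([2, 3, 3, 4]) = 1101110111011110 (16 bits)


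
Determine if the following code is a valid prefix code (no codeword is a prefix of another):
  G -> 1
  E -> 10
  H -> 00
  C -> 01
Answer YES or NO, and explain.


Checking each pair (does one codeword prefix another?):
  G='1' vs E='10': prefix -- VIOLATION

NO -- this is NOT a valid prefix code. G (1) is a prefix of E (10).


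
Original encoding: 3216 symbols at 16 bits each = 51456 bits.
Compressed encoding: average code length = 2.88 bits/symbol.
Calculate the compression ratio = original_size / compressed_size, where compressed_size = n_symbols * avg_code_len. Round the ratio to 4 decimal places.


original_size = n_symbols * orig_bits = 3216 * 16 = 51456 bits
compressed_size = n_symbols * avg_code_len = 3216 * 2.88 = 9262.08 bits
ratio = original_size / compressed_size = 51456 / 9262.08 = 5.5556

Compression ratio = 5.5556


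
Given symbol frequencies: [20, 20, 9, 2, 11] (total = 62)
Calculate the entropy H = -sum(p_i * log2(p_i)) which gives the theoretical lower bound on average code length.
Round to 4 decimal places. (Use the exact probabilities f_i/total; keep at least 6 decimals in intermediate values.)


Per-symbol terms -p_i * log2(p_i) with p_i = f_i/62:
  p = 20/62 = 0.322581: log2(p) = -1.632268, -p*log2(p) = 0.526538
  p = 20/62 = 0.322581: log2(p) = -1.632268, -p*log2(p) = 0.526538
  p = 9/62 = 0.145161: log2(p) = -2.784271, -p*log2(p) = 0.404168
  p = 2/62 = 0.032258: log2(p) = -4.954196, -p*log2(p) = 0.159813
  p = 11/62 = 0.177419: log2(p) = -2.494765, -p*log2(p) = 0.442620
H = 0.526538 + 0.526538 + 0.404168 + 0.159813 + 0.442620 = 2.059677

H = 2.0597 bits/symbol


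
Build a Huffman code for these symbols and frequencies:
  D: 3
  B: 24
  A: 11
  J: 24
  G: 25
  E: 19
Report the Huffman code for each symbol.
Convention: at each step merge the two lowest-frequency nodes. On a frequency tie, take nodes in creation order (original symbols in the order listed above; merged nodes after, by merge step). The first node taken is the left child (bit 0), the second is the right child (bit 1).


Huffman tree construction:
Step 1: Merge D(3) + A(11) = 14
Step 2: Merge (D+A)(14) + E(19) = 33
Step 3: Merge B(24) + J(24) = 48
Step 4: Merge G(25) + ((D+A)+E)(33) = 58
Step 5: Merge (B+J)(48) + (G+((D+A)+E))(58) = 106
Read each symbol's code off the tree from the root (left child = 0, right child = 1).

Codes:
  D: 1100 (length 4)
  B: 00 (length 2)
  A: 1101 (length 4)
  J: 01 (length 2)
  G: 10 (length 2)
  E: 111 (length 3)
Average code length: 259/106 = 2.4434 bits/symbol


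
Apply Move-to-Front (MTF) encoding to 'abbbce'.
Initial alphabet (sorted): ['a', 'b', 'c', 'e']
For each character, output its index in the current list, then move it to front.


MTF encoding:
'a': index 0 in ['a', 'b', 'c', 'e'] -> ['a', 'b', 'c', 'e']
'b': index 1 in ['a', 'b', 'c', 'e'] -> ['b', 'a', 'c', 'e']
'b': index 0 in ['b', 'a', 'c', 'e'] -> ['b', 'a', 'c', 'e']
'b': index 0 in ['b', 'a', 'c', 'e'] -> ['b', 'a', 'c', 'e']
'c': index 2 in ['b', 'a', 'c', 'e'] -> ['c', 'b', 'a', 'e']
'e': index 3 in ['c', 'b', 'a', 'e'] -> ['e', 'c', 'b', 'a']


Output: [0, 1, 0, 0, 2, 3]


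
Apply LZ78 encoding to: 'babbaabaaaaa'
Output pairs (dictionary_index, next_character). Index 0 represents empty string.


LZ78 encoding steps:
Dictionary: {0: ''}
Step 1: w='' (idx 0), next='b' -> output (0, 'b'), add 'b' as idx 1
Step 2: w='' (idx 0), next='a' -> output (0, 'a'), add 'a' as idx 2
Step 3: w='b' (idx 1), next='b' -> output (1, 'b'), add 'bb' as idx 3
Step 4: w='a' (idx 2), next='a' -> output (2, 'a'), add 'aa' as idx 4
Step 5: w='b' (idx 1), next='a' -> output (1, 'a'), add 'ba' as idx 5
Step 6: w='aa' (idx 4), next='a' -> output (4, 'a'), add 'aaa' as idx 6
Step 7: w='a' (idx 2), end of input -> output (2, '')


Encoded: [(0, 'b'), (0, 'a'), (1, 'b'), (2, 'a'), (1, 'a'), (4, 'a'), (2, '')]


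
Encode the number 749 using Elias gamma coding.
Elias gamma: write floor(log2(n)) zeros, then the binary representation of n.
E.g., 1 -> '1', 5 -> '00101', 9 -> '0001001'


num_bits = floor(log2(749)) + 1 = 10
leading_zeros = num_bits - 1 = 9
binary(749) = 1011101101

Elias gamma(749) = '000000000' + '1011101101' = 0000000001011101101 (19 bits)


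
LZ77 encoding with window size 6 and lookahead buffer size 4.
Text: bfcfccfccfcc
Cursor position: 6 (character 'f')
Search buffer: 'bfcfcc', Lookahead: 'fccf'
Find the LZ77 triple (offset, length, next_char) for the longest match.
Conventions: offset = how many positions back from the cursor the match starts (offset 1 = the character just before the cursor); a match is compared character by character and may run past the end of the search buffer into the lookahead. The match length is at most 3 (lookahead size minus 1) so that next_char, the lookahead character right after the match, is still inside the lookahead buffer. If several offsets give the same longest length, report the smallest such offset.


Try each offset into the search buffer:
  offset=1 (pos 5, char 'c'): match length 0
  offset=2 (pos 4, char 'c'): match length 0
  offset=3 (pos 3, char 'f'): match length 3
  offset=4 (pos 2, char 'c'): match length 0
  offset=5 (pos 1, char 'f'): match length 2
  offset=6 (pos 0, char 'b'): match length 0
Longest match has length 3 at offset 3.
next_char = character at position 6 + 3 = 9 -> 'f'

Best match: offset=3, length=3 (matching 'fcc' starting at position 3)
LZ77 triple: (3, 3, 'f')


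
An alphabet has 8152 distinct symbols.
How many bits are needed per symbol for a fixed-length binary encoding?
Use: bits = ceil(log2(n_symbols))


log2(8152) = 12.9929
Bracket: 2^12 = 4096 < 8152 <= 2^13 = 8192
So ceil(log2(8152)) = 13

bits = ceil(log2(8152)) = ceil(12.9929) = 13 bits


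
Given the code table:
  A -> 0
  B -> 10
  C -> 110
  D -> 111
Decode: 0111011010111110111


Decoding:
0 -> A
111 -> D
0 -> A
110 -> C
10 -> B
111 -> D
110 -> C
111 -> D


Result: ADACBDCD


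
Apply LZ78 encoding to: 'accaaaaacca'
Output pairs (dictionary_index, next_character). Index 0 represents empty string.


LZ78 encoding steps:
Dictionary: {0: ''}
Step 1: w='' (idx 0), next='a' -> output (0, 'a'), add 'a' as idx 1
Step 2: w='' (idx 0), next='c' -> output (0, 'c'), add 'c' as idx 2
Step 3: w='c' (idx 2), next='a' -> output (2, 'a'), add 'ca' as idx 3
Step 4: w='a' (idx 1), next='a' -> output (1, 'a'), add 'aa' as idx 4
Step 5: w='aa' (idx 4), next='c' -> output (4, 'c'), add 'aac' as idx 5
Step 6: w='ca' (idx 3), end of input -> output (3, '')


Encoded: [(0, 'a'), (0, 'c'), (2, 'a'), (1, 'a'), (4, 'c'), (3, '')]


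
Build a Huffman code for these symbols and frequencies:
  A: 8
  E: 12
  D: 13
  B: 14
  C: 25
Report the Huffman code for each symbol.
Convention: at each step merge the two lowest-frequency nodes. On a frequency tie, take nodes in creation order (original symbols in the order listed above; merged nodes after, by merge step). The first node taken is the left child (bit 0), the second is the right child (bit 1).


Huffman tree construction:
Step 1: Merge A(8) + E(12) = 20
Step 2: Merge D(13) + B(14) = 27
Step 3: Merge (A+E)(20) + C(25) = 45
Step 4: Merge (D+B)(27) + ((A+E)+C)(45) = 72
Read each symbol's code off the tree from the root (left child = 0, right child = 1).

Codes:
  A: 100 (length 3)
  E: 101 (length 3)
  D: 00 (length 2)
  B: 01 (length 2)
  C: 11 (length 2)
Average code length: 164/72 = 2.2778 bits/symbol
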